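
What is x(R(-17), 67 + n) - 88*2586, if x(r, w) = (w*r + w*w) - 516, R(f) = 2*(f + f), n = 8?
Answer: -227559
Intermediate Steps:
R(f) = 4*f (R(f) = 2*(2*f) = 4*f)
x(r, w) = -516 + w² + r*w (x(r, w) = (r*w + w²) - 516 = (w² + r*w) - 516 = -516 + w² + r*w)
x(R(-17), 67 + n) - 88*2586 = (-516 + (67 + 8)² + (4*(-17))*(67 + 8)) - 88*2586 = (-516 + 75² - 68*75) - 227568 = (-516 + 5625 - 5100) - 227568 = 9 - 227568 = -227559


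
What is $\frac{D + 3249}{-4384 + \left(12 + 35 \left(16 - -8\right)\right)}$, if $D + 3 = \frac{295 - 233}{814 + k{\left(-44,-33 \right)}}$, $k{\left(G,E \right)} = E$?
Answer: $- \frac{633797}{689623} \approx -0.91905$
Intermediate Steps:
$D = - \frac{2281}{781}$ ($D = -3 + \frac{295 - 233}{814 - 33} = -3 + \frac{62}{781} = - \frac{2281}{781} \approx -2.9206$)
$\frac{D + 3249}{-4384 + \left(12 + 35 \left(16 - -8\right)\right)} = \frac{- \frac{2281}{781} + 3249}{-4384 + \left(12 + 35 \left(16 - -8\right)\right)} = \frac{2535188}{781 \left(-4384 + \left(12 + 35 \left(16 + 8\right)\right)\right)} = \frac{2535188}{781 \left(-4384 + \left(12 + 35 \cdot 24\right)\right)} = \frac{2535188}{781 \left(-4384 + \left(12 + 840\right)\right)} = \frac{2535188}{781 \left(-4384 + 852\right)} = \frac{2535188}{781 \left(-3532\right)} = \frac{2535188}{781} \left(- \frac{1}{3532}\right) = - \frac{633797}{689623}$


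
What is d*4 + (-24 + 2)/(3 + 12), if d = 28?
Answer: 1658/15 ≈ 110.53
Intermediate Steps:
d*4 + (-24 + 2)/(3 + 12) = 28*4 + (-24 + 2)/(3 + 12) = 112 - 22/15 = 1658/15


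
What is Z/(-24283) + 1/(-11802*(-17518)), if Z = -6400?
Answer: 189026230669/717206855484 ≈ 0.26356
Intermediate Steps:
Z/(-24283) + 1/(-11802*(-17518)) = -6400/(-24283) + 1/(-11802*(-17518)) = -6400*(-1/24283) - 1/11802*(-1/17518) = 6400/24283 + 1/206747436 = 189026230669/717206855484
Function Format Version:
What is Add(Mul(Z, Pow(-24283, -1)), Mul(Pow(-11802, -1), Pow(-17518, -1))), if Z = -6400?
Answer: Rational(189026230669, 717206855484) ≈ 0.26356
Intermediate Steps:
Add(Mul(Z, Pow(-24283, -1)), Mul(Pow(-11802, -1), Pow(-17518, -1))) = Add(Mul(-6400, Pow(-24283, -1)), Mul(Pow(-11802, -1), Pow(-17518, -1))) = Add(Mul(-6400, Rational(-1, 24283)), Mul(Rational(-1, 11802), Rational(-1, 17518))) = Add(Rational(6400, 24283), Rational(1, 206747436)) = Rational(189026230669, 717206855484)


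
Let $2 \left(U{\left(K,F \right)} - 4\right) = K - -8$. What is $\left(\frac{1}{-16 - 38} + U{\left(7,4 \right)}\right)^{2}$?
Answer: $\frac{96100}{729} \approx 131.82$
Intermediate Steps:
$U{\left(K,F \right)} = 8 + \frac{K}{2}$ ($U{\left(K,F \right)} = 4 + \frac{K - -8}{2} = 4 + \frac{K + 8}{2} = 4 + \frac{8 + K}{2} = 4 + \left(4 + \frac{K}{2}\right) = 8 + \frac{K}{2}$)
$\left(\frac{1}{-16 - 38} + U{\left(7,4 \right)}\right)^{2} = \left(\frac{1}{-16 - 38} + \left(8 + \frac{1}{2} \cdot 7\right)\right)^{2} = \left(\frac{1}{-54} + \left(8 + \frac{7}{2}\right)\right)^{2} = \left(- \frac{1}{54} + \frac{23}{2}\right)^{2} = \left(\frac{310}{27}\right)^{2} = \frac{96100}{729}$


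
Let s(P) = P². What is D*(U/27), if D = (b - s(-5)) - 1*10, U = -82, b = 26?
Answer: 82/3 ≈ 27.333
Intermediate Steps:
D = -9 (D = (26 - 1*(-5)²) - 1*10 = (26 - 1*25) - 10 = (26 - 25) - 10 = 1 - 10 = -9)
D*(U/27) = -(-738)/27 = -9*(-82/27) = 82/3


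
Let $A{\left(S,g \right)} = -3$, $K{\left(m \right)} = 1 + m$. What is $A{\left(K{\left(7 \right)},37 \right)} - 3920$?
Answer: $-3923$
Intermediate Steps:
$A{\left(K{\left(7 \right)},37 \right)} - 3920 = -3 - 3920 = -3923$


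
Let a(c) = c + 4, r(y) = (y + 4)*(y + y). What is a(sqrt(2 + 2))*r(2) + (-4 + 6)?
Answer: 146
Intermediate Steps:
r(y) = 2*y*(4 + y) (r(y) = (4 + y)*(2*y) = 2*y*(4 + y))
a(c) = 4 + c
a(sqrt(2 + 2))*r(2) + (-4 + 6) = (4 + sqrt(2 + 2))*(2*2*(4 + 2)) + (-4 + 6) = (4 + sqrt(4))*(2*2*6) + 2 = (4 + 2)*24 + 2 = 6*24 + 2 = 144 + 2 = 146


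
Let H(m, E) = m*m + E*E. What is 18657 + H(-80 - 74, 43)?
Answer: 44222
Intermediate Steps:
H(m, E) = E**2 + m**2 (H(m, E) = m**2 + E**2 = E**2 + m**2)
18657 + H(-80 - 74, 43) = 18657 + (43**2 + (-80 - 74)**2) = 18657 + (1849 + (-154)**2) = 18657 + (1849 + 23716) = 18657 + 25565 = 44222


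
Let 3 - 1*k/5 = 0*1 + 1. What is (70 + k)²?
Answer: 6400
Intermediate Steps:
k = 10 (k = 15 - 5*(0*1 + 1) = 15 - 5*(0 + 1) = 15 - 5*1 = 15 - 5 = 10)
(70 + k)² = (70 + 10)² = 80² = 6400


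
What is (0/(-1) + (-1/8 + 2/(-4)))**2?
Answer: 25/64 ≈ 0.39063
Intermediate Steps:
(0/(-1) + (-1/8 + 2/(-4)))**2 = (0*(-1) + (-1*1/8 + 2*(-1/4)))**2 = (0 + (-1/8 - 1/2))**2 = (0 - 5/8)**2 = (-5/8)**2 = 25/64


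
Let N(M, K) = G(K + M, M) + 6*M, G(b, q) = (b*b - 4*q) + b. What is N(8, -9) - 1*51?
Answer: -35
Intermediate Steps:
G(b, q) = b + b**2 - 4*q (G(b, q) = (b**2 - 4*q) + b = b + b**2 - 4*q)
N(M, K) = K + (K + M)**2 + 3*M (N(M, K) = ((K + M) + (K + M)**2 - 4*M) + 6*M = (K + (K + M)**2 - 3*M) + 6*M = K + (K + M)**2 + 3*M)
N(8, -9) - 1*51 = (-9 + (-9 + 8)**2 + 3*8) - 1*51 = (-9 + (-1)**2 + 24) - 51 = (-9 + 1 + 24) - 51 = 16 - 51 = -35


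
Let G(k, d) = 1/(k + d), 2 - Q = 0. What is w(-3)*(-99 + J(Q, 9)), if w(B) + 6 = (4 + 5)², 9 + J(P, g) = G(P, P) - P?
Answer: -32925/4 ≈ -8231.3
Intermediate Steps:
Q = 2 (Q = 2 - 1*0 = 2 + 0 = 2)
G(k, d) = 1/(d + k)
J(P, g) = -9 + 1/(2*P) - P (J(P, g) = -9 + (1/(P + P) - P) = -9 + (1/(2*P) - P) = -9 + 1/(2*P) - P)
w(B) = 75 (w(B) = -6 + (4 + 5)² = -6 + 9² = -6 + 81 = 75)
w(-3)*(-99 + J(Q, 9)) = 75*(-99 + (-9 + (½)/2 - 1*2)) = 75*(-99 + (-9 + (½)*(½) - 2)) = 75*(-99 + (-9 + ¼ - 2)) = 75*(-99 - 43/4) = 75*(-439/4) = -32925/4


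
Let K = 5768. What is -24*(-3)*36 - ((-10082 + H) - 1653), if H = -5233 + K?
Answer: 13792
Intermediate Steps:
H = 535 (H = -5233 + 5768 = 535)
-24*(-3)*36 - ((-10082 + H) - 1653) = -24*(-3)*36 - ((-10082 + 535) - 1653) = 72*36 - (-9547 - 1653) = 2592 - 1*(-11200) = 2592 + 11200 = 13792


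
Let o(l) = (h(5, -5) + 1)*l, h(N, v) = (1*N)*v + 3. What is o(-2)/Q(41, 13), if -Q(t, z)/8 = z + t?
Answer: -7/72 ≈ -0.097222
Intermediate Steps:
h(N, v) = 3 + N*v (h(N, v) = N*v + 3 = 3 + N*v)
Q(t, z) = -8*t - 8*z (Q(t, z) = -8*(z + t) = -8*(t + z) = -8*t - 8*z)
o(l) = -21*l (o(l) = ((3 + 5*(-5)) + 1)*l = ((3 - 25) + 1)*l = (-22 + 1)*l = -21*l)
o(-2)/Q(41, 13) = (-21*(-2))/(-8*41 - 8*13) = 42/(-328 - 104) = 42/(-432) = 42*(-1/432) = -7/72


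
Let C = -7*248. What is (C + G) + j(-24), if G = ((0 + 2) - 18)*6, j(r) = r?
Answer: -1856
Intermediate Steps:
G = -96 (G = (2 - 18)*6 = -16*6 = -96)
C = -1736
(C + G) + j(-24) = (-1736 - 96) - 24 = -1832 - 24 = -1856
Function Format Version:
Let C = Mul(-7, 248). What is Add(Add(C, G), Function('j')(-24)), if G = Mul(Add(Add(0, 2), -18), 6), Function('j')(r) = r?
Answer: -1856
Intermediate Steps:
G = -96 (G = Mul(Add(2, -18), 6) = Mul(-16, 6) = -96)
C = -1736
Add(Add(C, G), Function('j')(-24)) = Add(Add(-1736, -96), -24) = Add(-1832, -24) = -1856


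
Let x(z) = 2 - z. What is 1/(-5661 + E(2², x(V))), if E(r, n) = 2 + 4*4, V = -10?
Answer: -1/5643 ≈ -0.00017721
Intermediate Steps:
E(r, n) = 18 (E(r, n) = 2 + 16 = 18)
1/(-5661 + E(2², x(V))) = 1/(-5661 + 18) = 1/(-5643) = -1/5643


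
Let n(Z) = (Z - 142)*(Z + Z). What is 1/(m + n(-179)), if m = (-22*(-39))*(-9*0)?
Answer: 1/114918 ≈ 8.7019e-6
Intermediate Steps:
n(Z) = 2*Z*(-142 + Z) (n(Z) = (-142 + Z)*(2*Z) = 2*Z*(-142 + Z))
m = 0 (m = 858*0 = 0)
1/(m + n(-179)) = 1/(0 + 2*(-179)*(-142 - 179)) = 1/(0 + 2*(-179)*(-321)) = 1/(0 + 114918) = 1/114918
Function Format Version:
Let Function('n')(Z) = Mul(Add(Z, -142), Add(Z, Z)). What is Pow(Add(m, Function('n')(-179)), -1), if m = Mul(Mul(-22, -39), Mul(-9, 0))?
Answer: Rational(1, 114918) ≈ 8.7019e-6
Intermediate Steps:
Function('n')(Z) = Mul(2, Z, Add(-142, Z)) (Function('n')(Z) = Mul(Add(-142, Z), Mul(2, Z)) = Mul(2, Z, Add(-142, Z)))
m = 0 (m = Mul(858, 0) = 0)
Pow(Add(m, Function('n')(-179)), -1) = Pow(Add(0, Mul(2, -179, Add(-142, -179))), -1) = Pow(Add(0, Mul(2, -179, -321)), -1) = Pow(Add(0, 114918), -1) = Pow(114918, -1) = Rational(1, 114918)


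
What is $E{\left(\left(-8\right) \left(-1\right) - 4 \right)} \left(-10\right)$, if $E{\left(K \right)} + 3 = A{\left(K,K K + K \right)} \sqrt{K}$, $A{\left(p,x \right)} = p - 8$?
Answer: $110$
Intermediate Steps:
$A{\left(p,x \right)} = -8 + p$
$E{\left(K \right)} = -3 + \sqrt{K} \left(-8 + K\right)$ ($E{\left(K \right)} = -3 + \left(-8 + K\right) \sqrt{K} = -3 + \sqrt{K} \left(-8 + K\right)$)
$E{\left(\left(-8\right) \left(-1\right) - 4 \right)} \left(-10\right) = \left(-3 + \sqrt{\left(-8\right) \left(-1\right) - 4} \left(-8 - -4\right)\right) \left(-10\right) = \left(-3 + \sqrt{8 - 4} \left(-8 + \left(8 - 4\right)\right)\right) \left(-10\right) = \left(-3 + \sqrt{4} \left(-8 + 4\right)\right) \left(-10\right) = \left(-3 + 2 \left(-4\right)\right) \left(-10\right) = \left(-3 - 8\right) \left(-10\right) = \left(-11\right) \left(-10\right) = 110$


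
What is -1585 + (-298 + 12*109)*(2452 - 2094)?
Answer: 359995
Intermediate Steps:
-1585 + (-298 + 12*109)*(2452 - 2094) = -1585 + (-298 + 1308)*358 = -1585 + 1010*358 = -1585 + 361580 = 359995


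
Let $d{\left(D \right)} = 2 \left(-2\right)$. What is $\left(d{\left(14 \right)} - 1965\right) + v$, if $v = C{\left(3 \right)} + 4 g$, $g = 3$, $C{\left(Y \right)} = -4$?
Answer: $-1961$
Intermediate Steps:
$d{\left(D \right)} = -4$
$v = 8$ ($v = -4 + 4 \cdot 3 = -4 + 12 = 8$)
$\left(d{\left(14 \right)} - 1965\right) + v = \left(-4 - 1965\right) + 8 = -1969 + 8 = -1961$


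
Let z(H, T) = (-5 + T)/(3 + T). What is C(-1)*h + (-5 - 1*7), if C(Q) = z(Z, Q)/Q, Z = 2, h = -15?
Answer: -57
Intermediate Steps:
z(H, T) = (-5 + T)/(3 + T)
C(Q) = (-5 + Q)/(Q*(3 + Q)) (C(Q) = ((-5 + Q)/(3 + Q))/Q = (-5 + Q)/(Q*(3 + Q)))
C(-1)*h + (-5 - 1*7) = ((-5 - 1)/((-1)*(3 - 1)))*(-15) + (-5 - 1*7) = -1*(-6)/2*(-15) + (-5 - 7) = -1*1/2*(-6)*(-15) - 12 = 3*(-15) - 12 = -45 - 12 = -57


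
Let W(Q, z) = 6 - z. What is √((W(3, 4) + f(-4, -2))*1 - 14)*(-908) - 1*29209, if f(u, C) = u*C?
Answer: -29209 - 1816*I ≈ -29209.0 - 1816.0*I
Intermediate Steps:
f(u, C) = C*u
√((W(3, 4) + f(-4, -2))*1 - 14)*(-908) - 1*29209 = √(((6 - 1*4) - 2*(-4))*1 - 14)*(-908) - 1*29209 = √(((6 - 4) + 8)*1 - 14)*(-908) - 29209 = √((2 + 8)*1 - 14)*(-908) - 29209 = √(10*1 - 14)*(-908) - 29209 = √(10 - 14)*(-908) - 29209 = √(-4)*(-908) - 29209 = (2*I)*(-908) - 29209 = -1816*I - 29209 = -29209 - 1816*I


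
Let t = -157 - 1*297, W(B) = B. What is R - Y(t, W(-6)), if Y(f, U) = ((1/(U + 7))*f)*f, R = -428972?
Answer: -635088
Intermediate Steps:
t = -454 (t = -157 - 297 = -454)
Y(f, U) = f**2/(7 + U) (Y(f, U) = ((1/(7 + U))*f)*f = (f/(7 + U))*f = f**2/(7 + U))
R - Y(t, W(-6)) = -428972 - (-454)**2/(7 - 6) = -428972 - 206116/1 = -428972 - 206116 = -635088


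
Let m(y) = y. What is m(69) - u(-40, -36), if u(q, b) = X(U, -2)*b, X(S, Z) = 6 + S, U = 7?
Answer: 537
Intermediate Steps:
u(q, b) = 13*b (u(q, b) = (6 + 7)*b = 13*b)
m(69) - u(-40, -36) = 69 - 13*(-36) = 69 - 1*(-468) = 69 + 468 = 537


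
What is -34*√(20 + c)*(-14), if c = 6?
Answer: 476*√26 ≈ 2427.1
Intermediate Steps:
-34*√(20 + c)*(-14) = -34*√(20 + 6)*(-14) = -34*√26*(-14) = 476*√26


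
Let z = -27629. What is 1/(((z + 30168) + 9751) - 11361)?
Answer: 1/929 ≈ 0.0010764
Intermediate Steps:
1/(((z + 30168) + 9751) - 11361) = 1/(((-27629 + 30168) + 9751) - 11361) = 1/((2539 + 9751) - 11361) = 1/(12290 - 11361) = 1/929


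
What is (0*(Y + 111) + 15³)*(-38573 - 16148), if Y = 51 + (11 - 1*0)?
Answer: -184683375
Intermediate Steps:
Y = 62 (Y = 51 + (11 + 0) = 51 + 11 = 62)
(0*(Y + 111) + 15³)*(-38573 - 16148) = (0*(62 + 111) + 15³)*(-38573 - 16148) = (0*173 + 3375)*(-54721) = (0 + 3375)*(-54721) = 3375*(-54721) = -184683375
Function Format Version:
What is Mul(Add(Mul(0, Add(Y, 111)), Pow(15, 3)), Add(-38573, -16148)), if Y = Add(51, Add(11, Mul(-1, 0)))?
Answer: -184683375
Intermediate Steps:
Y = 62 (Y = Add(51, Add(11, 0)) = Add(51, 11) = 62)
Mul(Add(Mul(0, Add(Y, 111)), Pow(15, 3)), Add(-38573, -16148)) = Mul(Add(Mul(0, Add(62, 111)), Pow(15, 3)), Add(-38573, -16148)) = Mul(Add(Mul(0, 173), 3375), -54721) = Mul(Add(0, 3375), -54721) = Mul(3375, -54721) = -184683375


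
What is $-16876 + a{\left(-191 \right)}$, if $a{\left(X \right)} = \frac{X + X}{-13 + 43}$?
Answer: $- \frac{253331}{15} \approx -16889.0$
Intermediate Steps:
$a{\left(X \right)} = \frac{X}{15}$ ($a{\left(X \right)} = \frac{2 X}{30} = 2 X \frac{1}{30} = \frac{X}{15}$)
$-16876 + a{\left(-191 \right)} = -16876 + \frac{1}{15} \left(-191\right) = -16876 - \frac{191}{15} = - \frac{253331}{15}$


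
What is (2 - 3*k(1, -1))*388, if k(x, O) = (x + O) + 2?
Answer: -1552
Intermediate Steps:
k(x, O) = 2 + O + x (k(x, O) = (O + x) + 2 = 2 + O + x)
(2 - 3*k(1, -1))*388 = (2 - 3*(2 - 1 + 1))*388 = (2 - 3*2)*388 = (2 - 1*6)*388 = (2 - 6)*388 = -4*388 = -1552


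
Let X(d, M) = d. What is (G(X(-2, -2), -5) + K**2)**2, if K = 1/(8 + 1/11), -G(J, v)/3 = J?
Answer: 2270236609/62742241 ≈ 36.184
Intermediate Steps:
G(J, v) = -3*J
K = 11/89 (K = 1/(8 + 1/11) = 1/(89/11) = 11/89 ≈ 0.12360)
(G(X(-2, -2), -5) + K**2)**2 = (-3*(-2) + (11/89)**2)**2 = (6 + 121/7921)**2 = (47647/7921)**2 = 2270236609/62742241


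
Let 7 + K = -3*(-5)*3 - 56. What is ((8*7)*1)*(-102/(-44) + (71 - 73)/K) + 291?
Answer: 42277/99 ≈ 427.04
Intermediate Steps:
K = -18 (K = -7 + (-3*(-5)*3 - 56) = -7 + (15*3 - 56) = -7 + (45 - 56) = -7 - 11 = -18)
((8*7)*1)*(-102/(-44) + (71 - 73)/K) + 291 = ((8*7)*1)*(-102/(-44) + (71 - 73)/(-18)) + 291 = (56*1)*(-102*(-1/44) - 2*(-1/18)) + 291 = 56*(51/22 + 1/9) + 291 = 56*(481/198) + 291 = 13468/99 + 291 = 42277/99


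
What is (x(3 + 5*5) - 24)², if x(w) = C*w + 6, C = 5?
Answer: 14884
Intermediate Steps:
x(w) = 6 + 5*w (x(w) = 5*w + 6 = 6 + 5*w)
(x(3 + 5*5) - 24)² = ((6 + 5*(3 + 5*5)) - 24)² = ((6 + 5*(3 + 25)) - 24)² = ((6 + 5*28) - 24)² = ((6 + 140) - 24)² = (146 - 24)² = 122² = 14884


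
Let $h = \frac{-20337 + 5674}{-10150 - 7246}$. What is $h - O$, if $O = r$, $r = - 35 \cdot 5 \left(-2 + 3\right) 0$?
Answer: $\frac{14663}{17396} \approx 0.84289$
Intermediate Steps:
$h = \frac{14663}{17396}$ ($h = - \frac{14663}{-17396} = \left(-14663\right) \left(- \frac{1}{17396}\right) = \frac{14663}{17396} \approx 0.84289$)
$r = 0$ ($r = - 35 \cdot 5 \cdot 1 \cdot 0 = \left(-35\right) 5 \cdot 0 = \left(-175\right) 0 = 0$)
$O = 0$
$h - O = \frac{14663}{17396} - 0 = \frac{14663}{17396} + 0 = \frac{14663}{17396}$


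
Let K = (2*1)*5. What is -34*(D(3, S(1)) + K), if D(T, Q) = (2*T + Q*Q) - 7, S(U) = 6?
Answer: -1530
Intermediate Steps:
D(T, Q) = -7 + Q² + 2*T (D(T, Q) = (2*T + Q²) - 7 = (Q² + 2*T) - 7 = -7 + Q² + 2*T)
K = 10 (K = 2*5 = 10)
-34*(D(3, S(1)) + K) = -34*((-7 + 6² + 2*3) + 10) = -34*((-7 + 36 + 6) + 10) = -34*(35 + 10) = -34*45 = -1530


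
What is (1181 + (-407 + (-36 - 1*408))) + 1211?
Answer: 1541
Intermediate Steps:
(1181 + (-407 + (-36 - 1*408))) + 1211 = (1181 + (-407 + (-36 - 408))) + 1211 = (1181 + (-407 - 444)) + 1211 = (1181 - 851) + 1211 = 330 + 1211 = 1541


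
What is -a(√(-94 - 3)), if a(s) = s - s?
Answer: 0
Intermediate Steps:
a(s) = 0
-a(√(-94 - 3)) = -1*0 = 0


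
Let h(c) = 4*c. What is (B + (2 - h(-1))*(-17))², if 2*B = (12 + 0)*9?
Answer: 2304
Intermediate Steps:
B = 54 (B = ((12 + 0)*9)/2 = (12*9)/2 = (½)*108 = 54)
(B + (2 - h(-1))*(-17))² = (54 + (2 - 4*(-1))*(-17))² = (54 + (2 - 1*(-4))*(-17))² = (54 + (2 + 4)*(-17))² = (54 + 6*(-17))² = (54 - 102)² = (-48)² = 2304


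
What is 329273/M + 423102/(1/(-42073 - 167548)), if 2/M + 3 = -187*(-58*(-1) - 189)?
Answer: -84658457911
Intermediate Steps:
M = 1/12247 (M = 2/(-3 - 187*(-58*(-1) - 189)) = 2/(-3 - 187*(58 - 189)) = 2/(-3 - 187*(-131)) = 2/(-3 + 24497) = 2/24494 = 2*(1/24494) = 1/12247 ≈ 8.1653e-5)
329273/M + 423102/(1/(-42073 - 167548)) = 329273/(1/12247) + 423102/(1/(-42073 - 167548)) = 329273*12247 + 423102/(1/(-209621)) = 4032606431 + 423102/(-1/209621) = 4032606431 + 423102*(-209621) = 4032606431 - 88691064342 = -84658457911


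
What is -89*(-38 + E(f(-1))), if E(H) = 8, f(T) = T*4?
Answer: 2670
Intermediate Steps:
f(T) = 4*T
-89*(-38 + E(f(-1))) = -89*(-38 + 8) = -89*(-30) = 2670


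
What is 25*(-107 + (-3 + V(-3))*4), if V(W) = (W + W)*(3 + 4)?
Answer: -7175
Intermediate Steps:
V(W) = 14*W (V(W) = (2*W)*7 = 14*W)
25*(-107 + (-3 + V(-3))*4) = 25*(-107 + (-3 + 14*(-3))*4) = 25*(-107 + (-3 - 42)*4) = 25*(-107 - 45*4) = 25*(-107 - 180) = 25*(-287) = -7175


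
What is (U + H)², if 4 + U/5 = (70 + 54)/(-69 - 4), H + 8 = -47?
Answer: 37149025/5329 ≈ 6971.1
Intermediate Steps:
H = -55 (H = -8 - 47 = -55)
U = -2080/73 (U = -20 + 5*((70 + 54)/(-69 - 4)) = -20 + 5*(124/(-73)) = -20 + 5*(124*(-1/73)) = -20 + 5*(-124/73) = -20 - 620/73 = -2080/73 ≈ -28.493)
(U + H)² = (-2080/73 - 55)² = (-6095/73)² = 37149025/5329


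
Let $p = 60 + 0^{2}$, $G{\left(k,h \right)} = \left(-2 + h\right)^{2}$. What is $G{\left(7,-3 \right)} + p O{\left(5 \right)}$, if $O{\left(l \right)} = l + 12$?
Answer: $1045$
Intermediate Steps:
$p = 60$ ($p = 60 + 0 = 60$)
$O{\left(l \right)} = 12 + l$
$G{\left(7,-3 \right)} + p O{\left(5 \right)} = \left(-2 - 3\right)^{2} + 60 \left(12 + 5\right) = \left(-5\right)^{2} + 60 \cdot 17 = 25 + 1020 = 1045$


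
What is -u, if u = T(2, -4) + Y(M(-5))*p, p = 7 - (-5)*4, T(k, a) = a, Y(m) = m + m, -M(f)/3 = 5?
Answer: 814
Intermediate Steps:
M(f) = -15 (M(f) = -3*5 = -15)
Y(m) = 2*m
p = 27 (p = 7 - 1*(-20) = 7 + 20 = 27)
u = -814 (u = -4 + (2*(-15))*27 = -4 - 30*27 = -4 - 810 = -814)
-u = -1*(-814) = 814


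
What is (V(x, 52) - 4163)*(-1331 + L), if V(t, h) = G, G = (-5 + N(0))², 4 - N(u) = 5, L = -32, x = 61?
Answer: 5625101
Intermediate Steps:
N(u) = -1 (N(u) = 4 - 1*5 = 4 - 5 = -1)
G = 36 (G = (-5 - 1)² = (-6)² = 36)
V(t, h) = 36
(V(x, 52) - 4163)*(-1331 + L) = (36 - 4163)*(-1331 - 32) = -4127*(-1363) = 5625101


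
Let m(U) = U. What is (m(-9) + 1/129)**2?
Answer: 1345600/16641 ≈ 80.860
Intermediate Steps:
(m(-9) + 1/129)**2 = (-9 + 1/129)**2 = (-1160/129)**2 = 1345600/16641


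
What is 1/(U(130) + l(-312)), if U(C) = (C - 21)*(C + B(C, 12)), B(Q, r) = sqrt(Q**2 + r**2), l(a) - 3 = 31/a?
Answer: -1379646840/158539443791 + 21220992*sqrt(4261)/158539443791 ≈ 3.5207e-5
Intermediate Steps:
l(a) = 3 + 31/a
U(C) = (-21 + C)*(C + sqrt(144 + C**2)) (U(C) = (C - 21)*(C + sqrt(C**2 + 12**2)) = (-21 + C)*(C + sqrt(C**2 + 144)) = (-21 + C)*(C + sqrt(144 + C**2)))
1/(U(130) + l(-312)) = 1/((130**2 - 21*130 - 21*sqrt(144 + 130**2) + 130*sqrt(144 + 130**2)) + (3 + 31/(-312))) = 1/((16900 - 2730 - 21*sqrt(144 + 16900) + 130*sqrt(144 + 16900)) + (3 + 31*(-1/312))) = 1/((16900 - 2730 - 42*sqrt(4261) + 130*sqrt(17044)) + (3 - 31/312)) = 1/((16900 - 2730 - 42*sqrt(4261) + 130*(2*sqrt(4261))) + 905/312) = 1/((16900 - 2730 - 42*sqrt(4261) + 260*sqrt(4261)) + 905/312) = 1/((14170 + 218*sqrt(4261)) + 905/312) = 1/(4421945/312 + 218*sqrt(4261))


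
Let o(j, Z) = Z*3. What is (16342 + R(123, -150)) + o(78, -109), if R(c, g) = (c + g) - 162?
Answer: 15826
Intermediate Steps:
o(j, Z) = 3*Z
R(c, g) = -162 + c + g
(16342 + R(123, -150)) + o(78, -109) = (16342 + (-162 + 123 - 150)) + 3*(-109) = (16342 - 189) - 327 = 16153 - 327 = 15826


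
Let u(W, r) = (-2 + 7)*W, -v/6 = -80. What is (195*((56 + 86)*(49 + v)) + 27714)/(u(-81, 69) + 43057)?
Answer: 3668931/10663 ≈ 344.08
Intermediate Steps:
v = 480 (v = -6*(-80) = 480)
u(W, r) = 5*W
(195*((56 + 86)*(49 + v)) + 27714)/(u(-81, 69) + 43057) = (195*((56 + 86)*(49 + 480)) + 27714)/(5*(-81) + 43057) = (195*(142*529) + 27714)/(-405 + 43057) = (195*75118 + 27714)/42652 = (14648010 + 27714)*(1/42652) = 14675724*(1/42652) = 3668931/10663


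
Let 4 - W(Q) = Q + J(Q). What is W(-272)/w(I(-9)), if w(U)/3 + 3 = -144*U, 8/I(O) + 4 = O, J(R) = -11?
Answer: 533/477 ≈ 1.1174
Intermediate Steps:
I(O) = 8/(-4 + O)
w(U) = -9 - 432*U (w(U) = -9 + 3*(-144*U) = -9 - 432*U)
W(Q) = 15 - Q (W(Q) = 4 - (Q - 11) = 4 - (-11 + Q) = 4 + (11 - Q) = 15 - Q)
W(-272)/w(I(-9)) = (15 - 1*(-272))/(-9 - 3456/(-4 - 9)) = (15 + 272)/(-9 - 3456/(-13)) = 287/(-9 - 3456*(-1)/13) = 287/(-9 - 432*(-8/13)) = 287/(-9 + 3456/13) = 287/(3339/13) = 287*(13/3339) = 533/477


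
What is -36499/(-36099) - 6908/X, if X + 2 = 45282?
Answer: 350825707/408640680 ≈ 0.85852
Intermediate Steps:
X = 45280 (X = -2 + 45282 = 45280)
-36499/(-36099) - 6908/X = -36499/(-36099) - 6908/45280 = -36499*(-1/36099) - 6908*1/45280 = 36499/36099 - 1727/11320 = 350825707/408640680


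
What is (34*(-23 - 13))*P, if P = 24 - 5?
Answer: -23256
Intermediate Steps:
P = 19
(34*(-23 - 13))*P = (34*(-23 - 13))*19 = (34*(-36))*19 = -1224*19 = -23256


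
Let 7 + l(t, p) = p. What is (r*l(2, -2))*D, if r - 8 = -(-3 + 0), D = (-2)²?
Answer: -396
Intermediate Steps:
l(t, p) = -7 + p
D = 4
r = 11 (r = 8 - (-3 + 0) = 8 - 1*(-3) = 8 + 3 = 11)
(r*l(2, -2))*D = (11*(-7 - 2))*4 = (11*(-9))*4 = -99*4 = -396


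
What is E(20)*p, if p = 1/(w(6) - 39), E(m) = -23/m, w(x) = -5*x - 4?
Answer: 23/1460 ≈ 0.015753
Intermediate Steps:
w(x) = -4 - 5*x
p = -1/73 (p = 1/((-4 - 5*6) - 39) = 1/((-4 - 30) - 39) = 1/(-34 - 39) = 1/(-73) = -1/73 ≈ -0.013699)
E(20)*p = -23/20*(-1/73) = 23/1460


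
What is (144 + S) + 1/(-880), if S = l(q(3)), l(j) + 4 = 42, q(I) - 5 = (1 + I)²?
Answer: 160159/880 ≈ 182.00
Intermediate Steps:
q(I) = 5 + (1 + I)²
l(j) = 38 (l(j) = -4 + 42 = 38)
S = 38
(144 + S) + 1/(-880) = (144 + 38) + 1/(-880) = 182 - 1/880 = 160159/880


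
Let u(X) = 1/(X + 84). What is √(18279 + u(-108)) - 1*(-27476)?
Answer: 27476 + √2632170/12 ≈ 27611.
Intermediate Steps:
u(X) = 1/(84 + X)
√(18279 + u(-108)) - 1*(-27476) = √(18279 + 1/(84 - 108)) - 1*(-27476) = √(18279 + 1/(-24)) + 27476 = √(18279 - 1/24) + 27476 = √(438695/24) + 27476 = √2632170/12 + 27476 = 27476 + √2632170/12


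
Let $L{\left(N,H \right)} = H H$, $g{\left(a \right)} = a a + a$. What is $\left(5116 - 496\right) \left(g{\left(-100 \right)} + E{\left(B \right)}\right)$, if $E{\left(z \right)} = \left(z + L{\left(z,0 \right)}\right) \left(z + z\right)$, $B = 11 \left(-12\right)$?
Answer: $206735760$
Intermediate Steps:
$g{\left(a \right)} = a + a^{2}$ ($g{\left(a \right)} = a^{2} + a = a + a^{2}$)
$B = -132$
$L{\left(N,H \right)} = H^{2}$
$E{\left(z \right)} = 2 z^{2}$ ($E{\left(z \right)} = \left(z + 0^{2}\right) \left(z + z\right) = \left(z + 0\right) 2 z = z 2 z = 2 z^{2}$)
$\left(5116 - 496\right) \left(g{\left(-100 \right)} + E{\left(B \right)}\right) = \left(5116 - 496\right) \left(- 100 \left(1 - 100\right) + 2 \left(-132\right)^{2}\right) = 4620 \left(\left(-100\right) \left(-99\right) + 2 \cdot 17424\right) = 4620 \left(9900 + 34848\right) = 4620 \cdot 44748 = 206735760$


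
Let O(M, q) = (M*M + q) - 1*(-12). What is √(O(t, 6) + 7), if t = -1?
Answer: √26 ≈ 5.0990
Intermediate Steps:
O(M, q) = 12 + q + M² (O(M, q) = (M² + q) + 12 = (q + M²) + 12 = 12 + q + M²)
√(O(t, 6) + 7) = √((12 + 6 + (-1)²) + 7) = √((12 + 6 + 1) + 7) = √(19 + 7) = √26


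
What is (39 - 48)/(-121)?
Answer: 9/121 ≈ 0.074380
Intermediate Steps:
(39 - 48)/(-121) = -9*(-1/121) = 9/121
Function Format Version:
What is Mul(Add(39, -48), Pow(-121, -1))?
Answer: Rational(9, 121) ≈ 0.074380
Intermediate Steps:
Mul(Add(39, -48), Pow(-121, -1)) = Mul(-9, Rational(-1, 121)) = Rational(9, 121)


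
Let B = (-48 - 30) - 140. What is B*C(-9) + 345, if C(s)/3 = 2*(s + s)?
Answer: 23889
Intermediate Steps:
C(s) = 12*s (C(s) = 3*(2*(s + s)) = 3*(2*(2*s)) = 3*(4*s) = 12*s)
B = -218 (B = -78 - 140 = -218)
B*C(-9) + 345 = -2616*(-9) + 345 = -218*(-108) + 345 = 23544 + 345 = 23889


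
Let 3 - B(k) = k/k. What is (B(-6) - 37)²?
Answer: 1225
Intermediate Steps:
B(k) = 2 (B(k) = 3 - k/k = 3 - 1*1 = 3 - 1 = 2)
(B(-6) - 37)² = (2 - 37)² = (-35)² = 1225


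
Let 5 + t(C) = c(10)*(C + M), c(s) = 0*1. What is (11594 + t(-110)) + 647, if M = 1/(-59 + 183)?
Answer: 12236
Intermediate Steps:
c(s) = 0
M = 1/124 ≈ 0.0080645
t(C) = -5 (t(C) = -5 + 0*(C + 1/124) = -5 + 0*(1/124 + C) = -5 + 0 = -5)
(11594 + t(-110)) + 647 = (11594 - 5) + 647 = 11589 + 647 = 12236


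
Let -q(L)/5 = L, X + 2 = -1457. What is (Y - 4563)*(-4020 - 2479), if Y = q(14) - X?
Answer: 20627826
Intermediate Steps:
X = -1459 (X = -2 - 1457 = -1459)
q(L) = -5*L
Y = 1389 (Y = -5*14 - 1*(-1459) = -70 + 1459 = 1389)
(Y - 4563)*(-4020 - 2479) = (1389 - 4563)*(-4020 - 2479) = -3174*(-6499) = 20627826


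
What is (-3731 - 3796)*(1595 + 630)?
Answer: -16747575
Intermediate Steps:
(-3731 - 3796)*(1595 + 630) = -7527*2225 = -16747575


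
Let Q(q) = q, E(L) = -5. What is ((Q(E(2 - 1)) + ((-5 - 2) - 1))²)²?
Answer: 28561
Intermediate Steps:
((Q(E(2 - 1)) + ((-5 - 2) - 1))²)² = ((-5 + ((-5 - 2) - 1))²)² = ((-5 + (-7 - 1))²)² = ((-5 - 8)²)² = ((-13)²)² = 169² = 28561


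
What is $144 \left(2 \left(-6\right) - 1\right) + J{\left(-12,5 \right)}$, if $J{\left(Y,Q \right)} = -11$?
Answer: $-1883$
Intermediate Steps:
$144 \left(2 \left(-6\right) - 1\right) + J{\left(-12,5 \right)} = 144 \left(2 \left(-6\right) - 1\right) - 11 = 144 \left(-12 - 1\right) - 11 = 144 \left(-13\right) - 11 = -1872 - 11 = -1883$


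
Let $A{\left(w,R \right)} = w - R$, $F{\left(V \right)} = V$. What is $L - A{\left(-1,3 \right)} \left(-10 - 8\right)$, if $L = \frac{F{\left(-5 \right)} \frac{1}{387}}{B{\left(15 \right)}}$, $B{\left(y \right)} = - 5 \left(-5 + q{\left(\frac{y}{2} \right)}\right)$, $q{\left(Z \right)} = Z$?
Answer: $- \frac{139318}{1935} \approx -71.999$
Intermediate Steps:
$B{\left(y \right)} = 25 - \frac{5 y}{2}$ ($B{\left(y \right)} = - 5 \left(-5 + \frac{y}{2}\right) = 25 - \frac{5 y}{2}$)
$L = \frac{2}{1935}$ ($L = \frac{\left(-5\right) \frac{1}{387}}{25 - \frac{75}{2}} = - \frac{5}{387 \left(- \frac{25}{2}\right)} = \left(- \frac{5}{387}\right) \left(- \frac{2}{25}\right) = \frac{2}{1935} \approx 0.0010336$)
$L - A{\left(-1,3 \right)} \left(-10 - 8\right) = \frac{2}{1935} - \left(-1 - 3\right) \left(-10 - 8\right) = \frac{2}{1935} - \left(-1 - 3\right) \left(-18\right) = \frac{2}{1935} - \left(-4\right) \left(-18\right) = \frac{2}{1935} - 72 = - \frac{139318}{1935}$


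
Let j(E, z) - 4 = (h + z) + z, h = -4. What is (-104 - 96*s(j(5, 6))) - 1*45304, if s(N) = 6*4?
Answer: -47712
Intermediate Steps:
j(E, z) = 2*z (j(E, z) = 4 + ((-4 + z) + z) = 4 + (-4 + 2*z) = 2*z)
s(N) = 24
(-104 - 96*s(j(5, 6))) - 1*45304 = (-104 - 96*24) - 1*45304 = (-104 - 2304) - 45304 = -2408 - 45304 = -47712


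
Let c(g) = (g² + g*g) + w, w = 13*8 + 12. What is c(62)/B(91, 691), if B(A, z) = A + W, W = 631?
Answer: 3902/361 ≈ 10.809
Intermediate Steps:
w = 116 (w = 104 + 12 = 116)
B(A, z) = 631 + A (B(A, z) = A + 631 = 631 + A)
c(g) = 116 + 2*g² (c(g) = (g² + g*g) + 116 = (g² + g²) + 116 = 2*g² + 116 = 116 + 2*g²)
c(62)/B(91, 691) = (116 + 2*62²)/(631 + 91) = (116 + 2*3844)/722 = (116 + 7688)*(1/722) = 7804*(1/722) = 3902/361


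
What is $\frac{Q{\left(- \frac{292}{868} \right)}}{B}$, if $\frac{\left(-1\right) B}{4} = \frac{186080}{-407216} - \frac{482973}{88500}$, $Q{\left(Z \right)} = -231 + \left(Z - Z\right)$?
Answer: $- \frac{14452986625}{1480155647} \approx -9.7645$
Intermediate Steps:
$Q{\left(Z \right)} = -231$ ($Q{\left(Z \right)} = -231 + 0 = -231$)
$B = \frac{4440466941}{187701125}$ ($B = - 4 \left(\frac{186080}{-407216} - \frac{482973}{88500}\right) = - 4 \left(186080 \left(- \frac{1}{407216}\right) - \frac{160991}{29500}\right) = - 4 \left(- \frac{11630}{25451} - \frac{160991}{29500}\right) = \left(-4\right) \left(- \frac{4440466941}{750804500}\right) = \frac{4440466941}{187701125} \approx 23.657$)
$\frac{Q{\left(- \frac{292}{868} \right)}}{B} = - \frac{231}{\frac{4440466941}{187701125}} = \left(-231\right) \frac{187701125}{4440466941} = - \frac{14452986625}{1480155647}$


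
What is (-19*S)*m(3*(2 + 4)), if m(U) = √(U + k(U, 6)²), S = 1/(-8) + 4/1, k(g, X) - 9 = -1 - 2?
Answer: -1767*√6/8 ≈ -541.03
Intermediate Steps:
k(g, X) = 6 (k(g, X) = 9 + (-1 - 2) = 9 - 3 = 6)
S = 31/8 (S = 1*(-⅛) + 4*1 = -⅛ + 4 = 31/8 ≈ 3.8750)
m(U) = √(36 + U) (m(U) = √(U + 6²) = √(U + 36) = √(36 + U))
(-19*S)*m(3*(2 + 4)) = (-19*31/8)*√(36 + 3*(2 + 4)) = -589*√(36 + 3*6)/8 = -589*√(36 + 18)/8 = -1767*√6/8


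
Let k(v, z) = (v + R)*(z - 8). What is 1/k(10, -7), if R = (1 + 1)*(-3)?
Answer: -1/60 ≈ -0.016667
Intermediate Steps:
R = -6 (R = 2*(-3) = -6)
k(v, z) = (-8 + z)*(-6 + v) (k(v, z) = (v - 6)*(z - 8) = (-6 + v)*(-8 + z) = (-8 + z)*(-6 + v))
1/k(10, -7) = 1/(48 - 8*10 - 6*(-7) + 10*(-7)) = 1/(48 - 80 + 42 - 70) = 1/(-60) = -1/60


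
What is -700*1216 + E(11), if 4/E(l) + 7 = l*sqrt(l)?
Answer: -545619186/641 + 22*sqrt(11)/641 ≈ -8.5120e+5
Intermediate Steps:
E(l) = 4/(-7 + l**(3/2)) (E(l) = 4/(-7 + l*sqrt(l)) = 4/(-7 + l**(3/2)))
-700*1216 + E(11) = -700*1216 + 4/(-7 + 11**(3/2)) = -851200 + 4/(-7 + 11*sqrt(11))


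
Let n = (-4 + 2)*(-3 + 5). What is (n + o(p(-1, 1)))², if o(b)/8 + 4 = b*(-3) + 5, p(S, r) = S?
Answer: 784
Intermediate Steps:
n = -4 (n = -2*2 = -4)
o(b) = 8 - 24*b (o(b) = -32 + 8*(b*(-3) + 5) = -32 + 8*(-3*b + 5) = -32 + 8*(5 - 3*b) = -32 + (40 - 24*b) = 8 - 24*b)
(n + o(p(-1, 1)))² = (-4 + (8 - 24*(-1)))² = (-4 + (8 + 24))² = (-4 + 32)² = 28² = 784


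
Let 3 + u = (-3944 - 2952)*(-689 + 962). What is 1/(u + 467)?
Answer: -1/1882144 ≈ -5.3131e-7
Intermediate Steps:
u = -1882611 (u = -3 + (-3944 - 2952)*(-689 + 962) = -3 - 6896*273 = -3 - 1882608 = -1882611)
1/(u + 467) = 1/(-1882611 + 467) = 1/(-1882144) = -1/1882144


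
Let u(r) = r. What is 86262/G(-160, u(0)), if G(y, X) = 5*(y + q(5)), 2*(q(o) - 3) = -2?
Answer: -43131/395 ≈ -109.19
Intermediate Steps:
q(o) = 2 (q(o) = 3 + (1/2)*(-2) = 3 - 1 = 2)
G(y, X) = 10 + 5*y (G(y, X) = 5*(y + 2) = 5*(2 + y) = 10 + 5*y)
86262/G(-160, u(0)) = 86262/(10 + 5*(-160)) = 86262/(10 - 800) = 86262/(-790) = 86262*(-1/790) = -43131/395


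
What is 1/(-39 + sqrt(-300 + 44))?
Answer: -39/1777 - 16*I/1777 ≈ -0.021947 - 0.0090039*I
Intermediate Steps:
1/(-39 + sqrt(-300 + 44)) = 1/(-39 + sqrt(-256)) = 1/(-39 + 16*I) = (-39 - 16*I)/1777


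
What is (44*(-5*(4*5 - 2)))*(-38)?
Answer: 150480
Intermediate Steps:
(44*(-5*(4*5 - 2)))*(-38) = (44*(-5*(20 - 2)))*(-38) = (44*(-5*18))*(-38) = (44*(-90))*(-38) = -3960*(-38) = 150480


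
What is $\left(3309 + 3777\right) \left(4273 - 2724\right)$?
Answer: $10976214$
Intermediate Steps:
$\left(3309 + 3777\right) \left(4273 - 2724\right) = 7086 \cdot 1549 = 10976214$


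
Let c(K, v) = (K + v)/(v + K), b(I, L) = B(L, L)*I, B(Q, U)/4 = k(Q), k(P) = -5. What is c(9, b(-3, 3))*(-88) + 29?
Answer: -59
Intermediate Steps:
B(Q, U) = -20 (B(Q, U) = 4*(-5) = -20)
b(I, L) = -20*I
c(K, v) = 1 (c(K, v) = (K + v)/(K + v) = 1)
c(9, b(-3, 3))*(-88) + 29 = 1*(-88) + 29 = -88 + 29 = -59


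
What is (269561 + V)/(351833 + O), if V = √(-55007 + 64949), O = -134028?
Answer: 269561/217805 + √9942/217805 ≈ 1.2381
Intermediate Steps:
V = √9942 ≈ 99.710
(269561 + V)/(351833 + O) = (269561 + √9942)/(351833 - 134028) = (269561 + √9942)/217805 = (269561 + √9942)*(1/217805) = 269561/217805 + √9942/217805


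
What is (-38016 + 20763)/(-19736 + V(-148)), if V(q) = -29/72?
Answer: 1242216/1421021 ≈ 0.87417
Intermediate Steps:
V(q) = -29/72 (V(q) = -29*1/72 = -29/72)
(-38016 + 20763)/(-19736 + V(-148)) = (-38016 + 20763)/(-19736 - 29/72) = -17253/(-1421021/72) = -17253*(-72/1421021) = 1242216/1421021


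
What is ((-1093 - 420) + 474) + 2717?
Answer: 1678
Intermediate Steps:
((-1093 - 420) + 474) + 2717 = (-1513 + 474) + 2717 = -1039 + 2717 = 1678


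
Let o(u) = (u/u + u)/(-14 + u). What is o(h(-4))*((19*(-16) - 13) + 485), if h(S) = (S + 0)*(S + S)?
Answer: 308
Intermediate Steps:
h(S) = 2*S² (h(S) = S*(2*S) = 2*S²)
o(u) = (1 + u)/(-14 + u)
o(h(-4))*((19*(-16) - 13) + 485) = ((1 + 2*(-4)²)/(-14 + 2*(-4)²))*((19*(-16) - 13) + 485) = ((1 + 2*16)/(-14 + 2*16))*((-304 - 13) + 485) = ((1 + 32)/(-14 + 32))*(-317 + 485) = (33/18)*168 = ((1/18)*33)*168 = (11/6)*168 = 308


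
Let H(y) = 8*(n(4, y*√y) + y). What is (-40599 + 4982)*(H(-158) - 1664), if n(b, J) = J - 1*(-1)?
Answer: 104001640 + 45019888*I*√158 ≈ 1.04e+8 + 5.6589e+8*I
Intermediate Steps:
n(b, J) = 1 + J (n(b, J) = J + 1 = 1 + J)
H(y) = 8 + 8*y + 8*y^(3/2) (H(y) = 8*((1 + y*√y) + y) = 8*((1 + y^(3/2)) + y) = 8*(1 + y + y^(3/2)) = 8 + 8*y + 8*y^(3/2))
(-40599 + 4982)*(H(-158) - 1664) = (-40599 + 4982)*((8 + 8*(-158) + 8*(-158)^(3/2)) - 1664) = -35617*((8 - 1264 + 8*(-158*I*√158)) - 1664) = -35617*((8 - 1264 - 1264*I*√158) - 1664) = -35617*((-1256 - 1264*I*√158) - 1664) = -35617*(-2920 - 1264*I*√158) = 104001640 + 45019888*I*√158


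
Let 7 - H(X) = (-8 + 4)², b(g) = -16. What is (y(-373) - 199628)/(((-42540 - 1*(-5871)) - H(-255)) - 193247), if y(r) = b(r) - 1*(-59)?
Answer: 199585/229907 ≈ 0.86811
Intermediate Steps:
H(X) = -9 (H(X) = 7 - (-8 + 4)² = 7 - 1*(-4)² = 7 - 1*16 = 7 - 16 = -9)
y(r) = 43 (y(r) = -16 - 1*(-59) = -16 + 59 = 43)
(y(-373) - 199628)/(((-42540 - 1*(-5871)) - H(-255)) - 193247) = (43 - 199628)/(((-42540 - 1*(-5871)) - 1*(-9)) - 193247) = -199585/(((-42540 + 5871) + 9) - 193247) = -199585/((-36669 + 9) - 193247) = -199585/(-36660 - 193247) = -199585/(-229907) = -199585*(-1/229907) = 199585/229907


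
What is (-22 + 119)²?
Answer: 9409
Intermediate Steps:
(-22 + 119)² = 97² = 9409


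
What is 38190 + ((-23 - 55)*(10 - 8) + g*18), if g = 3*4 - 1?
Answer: 38232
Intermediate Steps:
g = 11 (g = 12 - 1 = 11)
38190 + ((-23 - 55)*(10 - 8) + g*18) = 38190 + ((-23 - 55)*(10 - 8) + 11*18) = 38190 + (-78*2 + 198) = 38190 + (-156 + 198) = 38190 + 42 = 38232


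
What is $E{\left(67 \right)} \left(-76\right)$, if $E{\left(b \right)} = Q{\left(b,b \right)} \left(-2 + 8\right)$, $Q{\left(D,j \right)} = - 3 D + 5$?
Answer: $89376$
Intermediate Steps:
$Q{\left(D,j \right)} = 5 - 3 D$
$E{\left(b \right)} = 30 - 18 b$ ($E{\left(b \right)} = \left(5 - 3 b\right) \left(-2 + 8\right) = \left(5 - 3 b\right) 6 = 30 - 18 b$)
$E{\left(67 \right)} \left(-76\right) = \left(30 - 1206\right) \left(-76\right) = \left(-1176\right) \left(-76\right) = 89376$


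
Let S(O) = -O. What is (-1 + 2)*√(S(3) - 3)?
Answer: I*√6 ≈ 2.4495*I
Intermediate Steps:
(-1 + 2)*√(S(3) - 3) = (-1 + 2)*√(-1*3 - 3) = 1*√(-3 - 3) = 1*√(-6) = 1*(I*√6) = I*√6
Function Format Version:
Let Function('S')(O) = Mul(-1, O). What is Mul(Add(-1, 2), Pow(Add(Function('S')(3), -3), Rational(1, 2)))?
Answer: Mul(I, Pow(6, Rational(1, 2))) ≈ Mul(2.4495, I)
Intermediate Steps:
Mul(Add(-1, 2), Pow(Add(Function('S')(3), -3), Rational(1, 2))) = Mul(Add(-1, 2), Pow(Add(Mul(-1, 3), -3), Rational(1, 2))) = Mul(1, Pow(Add(-3, -3), Rational(1, 2))) = Mul(1, Pow(-6, Rational(1, 2))) = Mul(1, Mul(I, Pow(6, Rational(1, 2)))) = Mul(I, Pow(6, Rational(1, 2)))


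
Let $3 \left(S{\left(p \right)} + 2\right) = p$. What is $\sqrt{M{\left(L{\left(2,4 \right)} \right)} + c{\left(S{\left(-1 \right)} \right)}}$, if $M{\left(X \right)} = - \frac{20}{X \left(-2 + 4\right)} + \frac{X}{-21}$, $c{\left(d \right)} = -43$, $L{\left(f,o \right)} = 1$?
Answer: $\frac{i \sqrt{23394}}{21} \approx 7.2834 i$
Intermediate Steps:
$S{\left(p \right)} = -2 + \frac{p}{3}$
$M{\left(X \right)} = - \frac{10}{X} - \frac{X}{21}$ ($M{\left(X \right)} = - \frac{20}{X 2} + X \left(- \frac{1}{21}\right) = - \frac{20}{2 X} - \frac{X}{21} = - 20 \frac{1}{2 X} - \frac{X}{21} = - \frac{10}{X} - \frac{X}{21}$)
$\sqrt{M{\left(L{\left(2,4 \right)} \right)} + c{\left(S{\left(-1 \right)} \right)}} = \sqrt{\left(- \frac{10}{1} - \frac{1}{21}\right) - 43} = \sqrt{\left(\left(-10\right) 1 - \frac{1}{21}\right) - 43} = \sqrt{\left(-10 - \frac{1}{21}\right) - 43} = \sqrt{- \frac{211}{21} - 43} = \sqrt{- \frac{1114}{21}} = \frac{i \sqrt{23394}}{21}$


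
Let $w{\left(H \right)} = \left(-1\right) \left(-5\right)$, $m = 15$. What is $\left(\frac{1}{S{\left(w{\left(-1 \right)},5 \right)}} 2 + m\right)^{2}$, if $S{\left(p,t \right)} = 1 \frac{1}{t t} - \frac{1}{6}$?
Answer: $\frac{225}{361} \approx 0.62327$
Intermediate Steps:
$w{\left(H \right)} = 5$
$S{\left(p,t \right)} = - \frac{1}{6} + \frac{1}{t^{2}}$ ($S{\left(p,t \right)} = 1 \frac{1}{t^{2}} - \frac{1}{6} = \frac{1}{t^{2}} - \frac{1}{6} = - \frac{1}{6} + \frac{1}{t^{2}}$)
$\left(\frac{1}{S{\left(w{\left(-1 \right)},5 \right)}} 2 + m\right)^{2} = \left(\frac{1}{- \frac{1}{6} + \frac{1}{25}} \cdot 2 + 15\right)^{2} = \left(\frac{1}{- \frac{19}{150}} \cdot 2 + 15\right)^{2} = \left(\left(- \frac{150}{19}\right) 2 + 15\right)^{2} = \left(- \frac{300}{19} + 15\right)^{2} = \left(- \frac{15}{19}\right)^{2} = \frac{225}{361}$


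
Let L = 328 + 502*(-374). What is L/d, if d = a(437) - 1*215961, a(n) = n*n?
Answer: 46855/6248 ≈ 7.4992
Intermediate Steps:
a(n) = n²
d = -24992 (d = 437² - 1*215961 = 190969 - 215961 = -24992)
L = -187420 (L = 328 - 187748 = -187420)
L/d = -187420/(-24992) = -187420*(-1/24992) = 46855/6248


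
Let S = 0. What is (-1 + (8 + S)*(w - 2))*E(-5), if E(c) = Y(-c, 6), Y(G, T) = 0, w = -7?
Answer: 0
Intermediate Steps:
E(c) = 0
(-1 + (8 + S)*(w - 2))*E(-5) = (-1 + (8 + 0)*(-7 - 2))*0 = (-1 + 8*(-9))*0 = (-1 - 72)*0 = -73*0 = 0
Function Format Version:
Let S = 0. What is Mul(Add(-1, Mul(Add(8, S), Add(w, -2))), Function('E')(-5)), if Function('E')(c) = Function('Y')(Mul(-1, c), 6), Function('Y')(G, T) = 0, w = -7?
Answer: 0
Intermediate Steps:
Function('E')(c) = 0
Mul(Add(-1, Mul(Add(8, S), Add(w, -2))), Function('E')(-5)) = Mul(Add(-1, Mul(Add(8, 0), Add(-7, -2))), 0) = Mul(Add(-1, Mul(8, -9)), 0) = Mul(Add(-1, -72), 0) = Mul(-73, 0) = 0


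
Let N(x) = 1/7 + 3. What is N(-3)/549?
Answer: 22/3843 ≈ 0.0057247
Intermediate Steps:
N(x) = 22/7 (N(x) = ⅐ + 3 = 22/7)
N(-3)/549 = (22/7)/549 = (22/7)*(1/549) = 22/3843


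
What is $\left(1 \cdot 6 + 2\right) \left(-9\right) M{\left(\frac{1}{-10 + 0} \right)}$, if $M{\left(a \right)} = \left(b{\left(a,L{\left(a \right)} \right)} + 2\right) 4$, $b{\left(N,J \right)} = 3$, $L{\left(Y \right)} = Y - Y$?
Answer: $-1440$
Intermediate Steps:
$L{\left(Y \right)} = 0$
$M{\left(a \right)} = 20$ ($M{\left(a \right)} = \left(3 + 2\right) 4 = 5 \cdot 4 = 20$)
$\left(1 \cdot 6 + 2\right) \left(-9\right) M{\left(\frac{1}{-10 + 0} \right)} = \left(1 \cdot 6 + 2\right) \left(-9\right) 20 = \left(6 + 2\right) \left(-9\right) 20 = 8 \left(-9\right) 20 = \left(-72\right) 20 = -1440$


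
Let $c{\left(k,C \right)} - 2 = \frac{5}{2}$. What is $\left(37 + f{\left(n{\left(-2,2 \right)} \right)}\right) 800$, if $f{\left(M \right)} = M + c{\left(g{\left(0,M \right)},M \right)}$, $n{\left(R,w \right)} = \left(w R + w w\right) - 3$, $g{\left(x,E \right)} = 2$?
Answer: $30800$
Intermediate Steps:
$c{\left(k,C \right)} = \frac{9}{2}$ ($c{\left(k,C \right)} = 2 + \frac{5}{2} = \frac{9}{2}$)
$n{\left(R,w \right)} = -3 + w^{2} + R w$ ($n{\left(R,w \right)} = \left(R w + w^{2}\right) - 3 = \left(w^{2} + R w\right) - 3 = -3 + w^{2} + R w$)
$f{\left(M \right)} = \frac{9}{2} + M$ ($f{\left(M \right)} = M + \frac{9}{2} = \frac{9}{2} + M$)
$\left(37 + f{\left(n{\left(-2,2 \right)} \right)}\right) 800 = \left(37 + \left(\frac{9}{2} - \left(7 - 4\right)\right)\right) 800 = \left(37 + \left(\frac{9}{2} - 3\right)\right) 800 = \left(37 + \frac{3}{2}\right) 800 = \frac{77}{2} \cdot 800 = 30800$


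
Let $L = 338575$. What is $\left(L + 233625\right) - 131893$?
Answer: $440307$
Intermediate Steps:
$\left(L + 233625\right) - 131893 = \left(338575 + 233625\right) - 131893 = 572200 - 131893 = 440307$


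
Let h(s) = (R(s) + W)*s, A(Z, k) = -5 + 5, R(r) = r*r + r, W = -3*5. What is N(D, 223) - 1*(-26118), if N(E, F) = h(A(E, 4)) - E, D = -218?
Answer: 26336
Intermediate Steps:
W = -15
R(r) = r + r**2 (R(r) = r**2 + r = r + r**2)
A(Z, k) = 0
h(s) = s*(-15 + s*(1 + s)) (h(s) = (s*(1 + s) - 15)*s = (-15 + s*(1 + s))*s = s*(-15 + s*(1 + s)))
N(E, F) = -E (N(E, F) = 0*(-15 + 0*(1 + 0)) - E = 0*(-15 + 0*1) - E = 0*(-15 + 0) - E = 0*(-15) - E = 0 - E = -E)
N(D, 223) - 1*(-26118) = -1*(-218) - 1*(-26118) = 218 + 26118 = 26336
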